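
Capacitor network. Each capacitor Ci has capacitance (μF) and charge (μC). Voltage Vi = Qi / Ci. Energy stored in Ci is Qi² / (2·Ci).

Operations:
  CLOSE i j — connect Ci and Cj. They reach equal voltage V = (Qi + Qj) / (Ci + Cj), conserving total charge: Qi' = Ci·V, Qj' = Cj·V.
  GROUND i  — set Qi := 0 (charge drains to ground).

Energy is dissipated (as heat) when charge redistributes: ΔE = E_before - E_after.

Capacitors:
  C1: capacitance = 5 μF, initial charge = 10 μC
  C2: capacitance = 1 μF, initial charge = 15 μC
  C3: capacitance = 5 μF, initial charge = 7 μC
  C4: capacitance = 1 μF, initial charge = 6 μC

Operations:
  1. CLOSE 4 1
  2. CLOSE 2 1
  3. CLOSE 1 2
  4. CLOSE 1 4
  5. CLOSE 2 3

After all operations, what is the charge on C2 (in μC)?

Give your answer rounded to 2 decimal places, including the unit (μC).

Initial: C1(5μF, Q=10μC, V=2.00V), C2(1μF, Q=15μC, V=15.00V), C3(5μF, Q=7μC, V=1.40V), C4(1μF, Q=6μC, V=6.00V)
Op 1: CLOSE 4-1: Q_total=16.00, C_total=6.00, V=2.67; Q4=2.67, Q1=13.33; dissipated=6.667
Op 2: CLOSE 2-1: Q_total=28.33, C_total=6.00, V=4.72; Q2=4.72, Q1=23.61; dissipated=63.380
Op 3: CLOSE 1-2: Q_total=28.33, C_total=6.00, V=4.72; Q1=23.61, Q2=4.72; dissipated=0.000
Op 4: CLOSE 1-4: Q_total=26.28, C_total=6.00, V=4.38; Q1=21.90, Q4=4.38; dissipated=1.761
Op 5: CLOSE 2-3: Q_total=11.72, C_total=6.00, V=1.95; Q2=1.95, Q3=9.77; dissipated=4.599
Final charges: Q1=21.90, Q2=1.95, Q3=9.77, Q4=4.38

Answer: 1.95 μC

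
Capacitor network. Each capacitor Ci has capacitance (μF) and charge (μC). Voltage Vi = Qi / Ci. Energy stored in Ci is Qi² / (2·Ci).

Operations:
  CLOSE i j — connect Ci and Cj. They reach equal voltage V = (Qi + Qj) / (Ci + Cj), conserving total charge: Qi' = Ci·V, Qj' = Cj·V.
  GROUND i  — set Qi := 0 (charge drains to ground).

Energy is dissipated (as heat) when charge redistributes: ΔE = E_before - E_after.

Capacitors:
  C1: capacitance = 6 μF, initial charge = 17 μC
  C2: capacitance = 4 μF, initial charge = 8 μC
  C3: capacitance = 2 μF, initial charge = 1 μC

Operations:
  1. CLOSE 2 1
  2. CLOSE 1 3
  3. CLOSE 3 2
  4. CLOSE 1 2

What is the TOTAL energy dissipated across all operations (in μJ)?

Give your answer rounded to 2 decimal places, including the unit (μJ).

Initial: C1(6μF, Q=17μC, V=2.83V), C2(4μF, Q=8μC, V=2.00V), C3(2μF, Q=1μC, V=0.50V)
Op 1: CLOSE 2-1: Q_total=25.00, C_total=10.00, V=2.50; Q2=10.00, Q1=15.00; dissipated=0.833
Op 2: CLOSE 1-3: Q_total=16.00, C_total=8.00, V=2.00; Q1=12.00, Q3=4.00; dissipated=3.000
Op 3: CLOSE 3-2: Q_total=14.00, C_total=6.00, V=2.33; Q3=4.67, Q2=9.33; dissipated=0.167
Op 4: CLOSE 1-2: Q_total=21.33, C_total=10.00, V=2.13; Q1=12.80, Q2=8.53; dissipated=0.133
Total dissipated: 4.133 μJ

Answer: 4.13 μJ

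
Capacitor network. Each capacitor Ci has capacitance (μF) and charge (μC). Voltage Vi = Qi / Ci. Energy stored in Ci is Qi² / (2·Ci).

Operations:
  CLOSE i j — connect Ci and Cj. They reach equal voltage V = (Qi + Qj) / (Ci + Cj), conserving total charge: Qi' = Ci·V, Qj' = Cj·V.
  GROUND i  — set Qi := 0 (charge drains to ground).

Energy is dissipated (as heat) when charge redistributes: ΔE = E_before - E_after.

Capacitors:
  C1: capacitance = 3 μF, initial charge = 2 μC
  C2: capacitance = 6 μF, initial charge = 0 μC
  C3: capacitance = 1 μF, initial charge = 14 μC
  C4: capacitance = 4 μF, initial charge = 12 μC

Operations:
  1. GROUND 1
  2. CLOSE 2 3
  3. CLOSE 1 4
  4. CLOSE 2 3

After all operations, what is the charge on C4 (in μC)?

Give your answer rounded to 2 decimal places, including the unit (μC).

Initial: C1(3μF, Q=2μC, V=0.67V), C2(6μF, Q=0μC, V=0.00V), C3(1μF, Q=14μC, V=14.00V), C4(4μF, Q=12μC, V=3.00V)
Op 1: GROUND 1: Q1=0; energy lost=0.667
Op 2: CLOSE 2-3: Q_total=14.00, C_total=7.00, V=2.00; Q2=12.00, Q3=2.00; dissipated=84.000
Op 3: CLOSE 1-4: Q_total=12.00, C_total=7.00, V=1.71; Q1=5.14, Q4=6.86; dissipated=7.714
Op 4: CLOSE 2-3: Q_total=14.00, C_total=7.00, V=2.00; Q2=12.00, Q3=2.00; dissipated=0.000
Final charges: Q1=5.14, Q2=12.00, Q3=2.00, Q4=6.86

Answer: 6.86 μC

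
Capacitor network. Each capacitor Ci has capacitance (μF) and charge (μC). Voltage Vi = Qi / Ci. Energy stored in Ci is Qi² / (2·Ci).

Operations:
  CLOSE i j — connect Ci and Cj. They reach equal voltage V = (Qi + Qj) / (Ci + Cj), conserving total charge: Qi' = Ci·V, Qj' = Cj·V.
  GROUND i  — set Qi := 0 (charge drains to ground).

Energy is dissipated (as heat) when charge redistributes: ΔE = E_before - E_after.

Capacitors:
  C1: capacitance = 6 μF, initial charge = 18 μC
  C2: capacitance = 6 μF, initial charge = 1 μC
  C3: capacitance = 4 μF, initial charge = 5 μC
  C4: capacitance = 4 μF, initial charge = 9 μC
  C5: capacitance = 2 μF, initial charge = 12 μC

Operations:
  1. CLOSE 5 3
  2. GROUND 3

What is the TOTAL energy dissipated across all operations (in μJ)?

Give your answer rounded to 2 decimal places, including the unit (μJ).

Initial: C1(6μF, Q=18μC, V=3.00V), C2(6μF, Q=1μC, V=0.17V), C3(4μF, Q=5μC, V=1.25V), C4(4μF, Q=9μC, V=2.25V), C5(2μF, Q=12μC, V=6.00V)
Op 1: CLOSE 5-3: Q_total=17.00, C_total=6.00, V=2.83; Q5=5.67, Q3=11.33; dissipated=15.042
Op 2: GROUND 3: Q3=0; energy lost=16.056
Total dissipated: 31.097 μJ

Answer: 31.10 μJ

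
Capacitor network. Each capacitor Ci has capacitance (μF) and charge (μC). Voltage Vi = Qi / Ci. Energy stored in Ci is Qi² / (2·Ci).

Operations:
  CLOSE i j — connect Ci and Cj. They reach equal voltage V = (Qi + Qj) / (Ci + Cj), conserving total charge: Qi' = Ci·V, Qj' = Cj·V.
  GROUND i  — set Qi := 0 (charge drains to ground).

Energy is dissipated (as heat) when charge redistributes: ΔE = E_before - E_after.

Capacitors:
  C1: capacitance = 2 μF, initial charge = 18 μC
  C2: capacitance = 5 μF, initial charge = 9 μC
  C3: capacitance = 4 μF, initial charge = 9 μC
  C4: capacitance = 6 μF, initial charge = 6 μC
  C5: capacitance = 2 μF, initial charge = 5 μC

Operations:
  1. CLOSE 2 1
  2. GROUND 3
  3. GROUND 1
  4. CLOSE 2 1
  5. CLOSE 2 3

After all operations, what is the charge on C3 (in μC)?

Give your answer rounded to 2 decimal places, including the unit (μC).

Initial: C1(2μF, Q=18μC, V=9.00V), C2(5μF, Q=9μC, V=1.80V), C3(4μF, Q=9μC, V=2.25V), C4(6μF, Q=6μC, V=1.00V), C5(2μF, Q=5μC, V=2.50V)
Op 1: CLOSE 2-1: Q_total=27.00, C_total=7.00, V=3.86; Q2=19.29, Q1=7.71; dissipated=37.029
Op 2: GROUND 3: Q3=0; energy lost=10.125
Op 3: GROUND 1: Q1=0; energy lost=14.878
Op 4: CLOSE 2-1: Q_total=19.29, C_total=7.00, V=2.76; Q2=13.78, Q1=5.51; dissipated=10.627
Op 5: CLOSE 2-3: Q_total=13.78, C_total=9.00, V=1.53; Q2=7.65, Q3=6.12; dissipated=8.434
Final charges: Q1=5.51, Q2=7.65, Q3=6.12, Q4=6.00, Q5=5.00

Answer: 6.12 μC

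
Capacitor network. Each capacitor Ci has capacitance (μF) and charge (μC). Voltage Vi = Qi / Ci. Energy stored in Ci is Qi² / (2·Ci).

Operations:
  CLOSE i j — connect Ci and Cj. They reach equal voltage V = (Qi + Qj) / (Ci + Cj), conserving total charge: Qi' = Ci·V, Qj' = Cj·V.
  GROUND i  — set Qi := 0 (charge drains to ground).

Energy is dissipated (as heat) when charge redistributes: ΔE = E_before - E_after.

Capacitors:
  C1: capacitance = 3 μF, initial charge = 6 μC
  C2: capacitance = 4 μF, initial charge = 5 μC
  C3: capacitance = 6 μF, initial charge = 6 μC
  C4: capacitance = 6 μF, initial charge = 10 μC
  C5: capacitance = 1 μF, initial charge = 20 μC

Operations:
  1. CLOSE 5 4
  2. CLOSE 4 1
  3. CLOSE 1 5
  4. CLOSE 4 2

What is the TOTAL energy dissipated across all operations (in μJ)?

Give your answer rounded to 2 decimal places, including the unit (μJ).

Answer: 155.69 μJ

Derivation:
Initial: C1(3μF, Q=6μC, V=2.00V), C2(4μF, Q=5μC, V=1.25V), C3(6μF, Q=6μC, V=1.00V), C4(6μF, Q=10μC, V=1.67V), C5(1μF, Q=20μC, V=20.00V)
Op 1: CLOSE 5-4: Q_total=30.00, C_total=7.00, V=4.29; Q5=4.29, Q4=25.71; dissipated=144.048
Op 2: CLOSE 4-1: Q_total=31.71, C_total=9.00, V=3.52; Q4=21.14, Q1=10.57; dissipated=5.224
Op 3: CLOSE 1-5: Q_total=14.86, C_total=4.00, V=3.71; Q1=11.14, Q5=3.71; dissipated=0.218
Op 4: CLOSE 4-2: Q_total=26.14, C_total=10.00, V=2.61; Q4=15.69, Q2=10.46; dissipated=6.204
Total dissipated: 155.694 μJ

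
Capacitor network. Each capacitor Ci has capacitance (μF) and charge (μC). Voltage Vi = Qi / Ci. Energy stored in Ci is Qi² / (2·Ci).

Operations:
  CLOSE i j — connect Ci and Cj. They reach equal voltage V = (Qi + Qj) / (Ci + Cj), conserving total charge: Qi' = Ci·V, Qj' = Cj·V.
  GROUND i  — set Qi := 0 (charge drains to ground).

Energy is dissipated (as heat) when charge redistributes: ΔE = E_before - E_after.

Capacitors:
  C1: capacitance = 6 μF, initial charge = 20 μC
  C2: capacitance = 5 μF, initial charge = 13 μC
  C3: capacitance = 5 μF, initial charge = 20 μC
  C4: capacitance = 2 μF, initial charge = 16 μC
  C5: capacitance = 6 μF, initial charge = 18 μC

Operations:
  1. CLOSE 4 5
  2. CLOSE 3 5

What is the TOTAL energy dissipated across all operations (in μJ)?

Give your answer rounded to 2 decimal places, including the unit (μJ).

Initial: C1(6μF, Q=20μC, V=3.33V), C2(5μF, Q=13μC, V=2.60V), C3(5μF, Q=20μC, V=4.00V), C4(2μF, Q=16μC, V=8.00V), C5(6μF, Q=18μC, V=3.00V)
Op 1: CLOSE 4-5: Q_total=34.00, C_total=8.00, V=4.25; Q4=8.50, Q5=25.50; dissipated=18.750
Op 2: CLOSE 3-5: Q_total=45.50, C_total=11.00, V=4.14; Q3=20.68, Q5=24.82; dissipated=0.085
Total dissipated: 18.835 μJ

Answer: 18.84 μJ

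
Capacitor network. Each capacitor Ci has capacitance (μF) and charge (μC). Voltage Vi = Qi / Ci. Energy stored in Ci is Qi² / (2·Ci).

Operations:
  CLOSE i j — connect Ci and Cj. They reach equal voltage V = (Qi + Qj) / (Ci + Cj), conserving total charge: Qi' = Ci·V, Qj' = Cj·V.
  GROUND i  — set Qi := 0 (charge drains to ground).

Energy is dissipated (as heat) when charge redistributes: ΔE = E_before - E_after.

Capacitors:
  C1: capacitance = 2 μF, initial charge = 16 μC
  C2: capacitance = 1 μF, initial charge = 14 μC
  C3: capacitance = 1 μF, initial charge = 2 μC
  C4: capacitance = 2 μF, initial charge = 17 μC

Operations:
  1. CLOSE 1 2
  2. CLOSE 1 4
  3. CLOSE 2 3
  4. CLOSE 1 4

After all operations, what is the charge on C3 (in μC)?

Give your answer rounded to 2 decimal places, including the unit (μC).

Initial: C1(2μF, Q=16μC, V=8.00V), C2(1μF, Q=14μC, V=14.00V), C3(1μF, Q=2μC, V=2.00V), C4(2μF, Q=17μC, V=8.50V)
Op 1: CLOSE 1-2: Q_total=30.00, C_total=3.00, V=10.00; Q1=20.00, Q2=10.00; dissipated=12.000
Op 2: CLOSE 1-4: Q_total=37.00, C_total=4.00, V=9.25; Q1=18.50, Q4=18.50; dissipated=1.125
Op 3: CLOSE 2-3: Q_total=12.00, C_total=2.00, V=6.00; Q2=6.00, Q3=6.00; dissipated=16.000
Op 4: CLOSE 1-4: Q_total=37.00, C_total=4.00, V=9.25; Q1=18.50, Q4=18.50; dissipated=0.000
Final charges: Q1=18.50, Q2=6.00, Q3=6.00, Q4=18.50

Answer: 6.00 μC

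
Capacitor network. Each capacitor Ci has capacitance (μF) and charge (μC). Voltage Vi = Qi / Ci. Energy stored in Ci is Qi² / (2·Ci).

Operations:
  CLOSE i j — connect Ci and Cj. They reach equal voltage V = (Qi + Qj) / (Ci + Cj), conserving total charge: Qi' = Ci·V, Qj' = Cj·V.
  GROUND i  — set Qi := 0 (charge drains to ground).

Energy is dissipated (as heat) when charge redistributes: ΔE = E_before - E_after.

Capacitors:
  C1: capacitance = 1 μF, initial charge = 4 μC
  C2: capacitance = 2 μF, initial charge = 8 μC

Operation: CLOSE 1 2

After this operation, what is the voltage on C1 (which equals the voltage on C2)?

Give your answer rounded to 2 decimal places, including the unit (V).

Initial: C1(1μF, Q=4μC, V=4.00V), C2(2μF, Q=8μC, V=4.00V)
Op 1: CLOSE 1-2: Q_total=12.00, C_total=3.00, V=4.00; Q1=4.00, Q2=8.00; dissipated=0.000

Answer: 4.00 V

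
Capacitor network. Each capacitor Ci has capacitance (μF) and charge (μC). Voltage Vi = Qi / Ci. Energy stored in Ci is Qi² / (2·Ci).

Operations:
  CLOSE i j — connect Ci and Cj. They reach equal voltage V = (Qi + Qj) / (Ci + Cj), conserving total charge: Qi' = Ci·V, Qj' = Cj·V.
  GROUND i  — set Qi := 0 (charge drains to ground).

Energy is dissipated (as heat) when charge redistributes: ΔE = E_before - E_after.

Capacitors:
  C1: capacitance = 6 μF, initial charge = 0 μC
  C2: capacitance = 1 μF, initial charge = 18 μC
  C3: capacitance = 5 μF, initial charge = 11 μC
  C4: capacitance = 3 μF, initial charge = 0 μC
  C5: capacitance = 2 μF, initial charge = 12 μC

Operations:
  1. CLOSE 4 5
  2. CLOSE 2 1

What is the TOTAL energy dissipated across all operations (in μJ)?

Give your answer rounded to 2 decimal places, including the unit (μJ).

Answer: 160.46 μJ

Derivation:
Initial: C1(6μF, Q=0μC, V=0.00V), C2(1μF, Q=18μC, V=18.00V), C3(5μF, Q=11μC, V=2.20V), C4(3μF, Q=0μC, V=0.00V), C5(2μF, Q=12μC, V=6.00V)
Op 1: CLOSE 4-5: Q_total=12.00, C_total=5.00, V=2.40; Q4=7.20, Q5=4.80; dissipated=21.600
Op 2: CLOSE 2-1: Q_total=18.00, C_total=7.00, V=2.57; Q2=2.57, Q1=15.43; dissipated=138.857
Total dissipated: 160.457 μJ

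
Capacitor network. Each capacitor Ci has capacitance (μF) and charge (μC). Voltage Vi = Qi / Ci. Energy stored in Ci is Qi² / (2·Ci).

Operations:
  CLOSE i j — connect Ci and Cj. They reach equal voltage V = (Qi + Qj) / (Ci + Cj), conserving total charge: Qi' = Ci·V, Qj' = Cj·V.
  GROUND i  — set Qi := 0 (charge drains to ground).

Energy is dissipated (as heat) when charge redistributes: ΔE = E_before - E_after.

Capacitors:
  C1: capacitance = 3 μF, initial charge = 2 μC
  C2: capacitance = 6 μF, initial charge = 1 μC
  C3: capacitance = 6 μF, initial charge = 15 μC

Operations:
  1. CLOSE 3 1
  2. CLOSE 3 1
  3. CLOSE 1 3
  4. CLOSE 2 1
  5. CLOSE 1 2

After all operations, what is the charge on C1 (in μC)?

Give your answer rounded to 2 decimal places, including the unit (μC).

Initial: C1(3μF, Q=2μC, V=0.67V), C2(6μF, Q=1μC, V=0.17V), C3(6μF, Q=15μC, V=2.50V)
Op 1: CLOSE 3-1: Q_total=17.00, C_total=9.00, V=1.89; Q3=11.33, Q1=5.67; dissipated=3.361
Op 2: CLOSE 3-1: Q_total=17.00, C_total=9.00, V=1.89; Q3=11.33, Q1=5.67; dissipated=0.000
Op 3: CLOSE 1-3: Q_total=17.00, C_total=9.00, V=1.89; Q1=5.67, Q3=11.33; dissipated=0.000
Op 4: CLOSE 2-1: Q_total=6.67, C_total=9.00, V=0.74; Q2=4.44, Q1=2.22; dissipated=2.966
Op 5: CLOSE 1-2: Q_total=6.67, C_total=9.00, V=0.74; Q1=2.22, Q2=4.44; dissipated=0.000
Final charges: Q1=2.22, Q2=4.44, Q3=11.33

Answer: 2.22 μC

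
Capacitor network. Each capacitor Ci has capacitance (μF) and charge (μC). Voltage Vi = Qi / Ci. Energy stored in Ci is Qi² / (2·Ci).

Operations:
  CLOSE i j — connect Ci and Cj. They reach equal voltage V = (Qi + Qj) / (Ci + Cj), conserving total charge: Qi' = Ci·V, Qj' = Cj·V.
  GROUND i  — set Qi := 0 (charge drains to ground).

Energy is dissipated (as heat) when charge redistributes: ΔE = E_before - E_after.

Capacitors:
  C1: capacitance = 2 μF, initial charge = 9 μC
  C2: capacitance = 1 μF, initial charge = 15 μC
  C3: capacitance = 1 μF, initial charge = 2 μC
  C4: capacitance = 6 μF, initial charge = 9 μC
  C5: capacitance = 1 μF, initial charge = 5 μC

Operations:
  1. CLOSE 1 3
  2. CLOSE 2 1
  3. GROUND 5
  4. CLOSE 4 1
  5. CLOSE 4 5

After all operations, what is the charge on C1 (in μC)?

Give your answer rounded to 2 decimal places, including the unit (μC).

Initial: C1(2μF, Q=9μC, V=4.50V), C2(1μF, Q=15μC, V=15.00V), C3(1μF, Q=2μC, V=2.00V), C4(6μF, Q=9μC, V=1.50V), C5(1μF, Q=5μC, V=5.00V)
Op 1: CLOSE 1-3: Q_total=11.00, C_total=3.00, V=3.67; Q1=7.33, Q3=3.67; dissipated=2.083
Op 2: CLOSE 2-1: Q_total=22.33, C_total=3.00, V=7.44; Q2=7.44, Q1=14.89; dissipated=42.815
Op 3: GROUND 5: Q5=0; energy lost=12.500
Op 4: CLOSE 4-1: Q_total=23.89, C_total=8.00, V=2.99; Q4=17.92, Q1=5.97; dissipated=26.502
Op 5: CLOSE 4-5: Q_total=17.92, C_total=7.00, V=2.56; Q4=15.36, Q5=2.56; dissipated=3.822
Final charges: Q1=5.97, Q2=7.44, Q3=3.67, Q4=15.36, Q5=2.56

Answer: 5.97 μC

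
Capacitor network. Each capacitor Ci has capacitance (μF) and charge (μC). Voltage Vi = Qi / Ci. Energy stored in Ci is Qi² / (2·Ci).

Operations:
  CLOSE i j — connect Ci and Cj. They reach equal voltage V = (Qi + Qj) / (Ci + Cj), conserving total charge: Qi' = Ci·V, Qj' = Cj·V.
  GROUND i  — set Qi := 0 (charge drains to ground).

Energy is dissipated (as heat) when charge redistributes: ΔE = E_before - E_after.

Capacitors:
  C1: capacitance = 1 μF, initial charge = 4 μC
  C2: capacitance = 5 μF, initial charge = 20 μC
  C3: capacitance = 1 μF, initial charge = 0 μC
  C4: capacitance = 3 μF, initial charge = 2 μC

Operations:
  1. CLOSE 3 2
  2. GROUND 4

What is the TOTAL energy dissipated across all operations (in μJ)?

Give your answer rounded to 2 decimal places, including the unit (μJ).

Initial: C1(1μF, Q=4μC, V=4.00V), C2(5μF, Q=20μC, V=4.00V), C3(1μF, Q=0μC, V=0.00V), C4(3μF, Q=2μC, V=0.67V)
Op 1: CLOSE 3-2: Q_total=20.00, C_total=6.00, V=3.33; Q3=3.33, Q2=16.67; dissipated=6.667
Op 2: GROUND 4: Q4=0; energy lost=0.667
Total dissipated: 7.333 μJ

Answer: 7.33 μJ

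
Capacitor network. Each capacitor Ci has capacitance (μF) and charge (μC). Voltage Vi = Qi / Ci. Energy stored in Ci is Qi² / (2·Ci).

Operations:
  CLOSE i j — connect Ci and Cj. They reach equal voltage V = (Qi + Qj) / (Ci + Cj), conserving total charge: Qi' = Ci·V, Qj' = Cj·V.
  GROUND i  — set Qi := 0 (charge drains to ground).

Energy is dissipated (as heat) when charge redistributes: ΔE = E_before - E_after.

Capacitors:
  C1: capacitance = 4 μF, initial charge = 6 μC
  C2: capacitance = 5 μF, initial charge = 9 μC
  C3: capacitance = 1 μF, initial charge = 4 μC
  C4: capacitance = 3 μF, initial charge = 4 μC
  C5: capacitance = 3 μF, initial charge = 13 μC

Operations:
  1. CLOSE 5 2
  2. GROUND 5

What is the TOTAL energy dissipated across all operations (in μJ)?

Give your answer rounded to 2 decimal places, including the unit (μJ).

Answer: 17.36 μJ

Derivation:
Initial: C1(4μF, Q=6μC, V=1.50V), C2(5μF, Q=9μC, V=1.80V), C3(1μF, Q=4μC, V=4.00V), C4(3μF, Q=4μC, V=1.33V), C5(3μF, Q=13μC, V=4.33V)
Op 1: CLOSE 5-2: Q_total=22.00, C_total=8.00, V=2.75; Q5=8.25, Q2=13.75; dissipated=6.017
Op 2: GROUND 5: Q5=0; energy lost=11.344
Total dissipated: 17.360 μJ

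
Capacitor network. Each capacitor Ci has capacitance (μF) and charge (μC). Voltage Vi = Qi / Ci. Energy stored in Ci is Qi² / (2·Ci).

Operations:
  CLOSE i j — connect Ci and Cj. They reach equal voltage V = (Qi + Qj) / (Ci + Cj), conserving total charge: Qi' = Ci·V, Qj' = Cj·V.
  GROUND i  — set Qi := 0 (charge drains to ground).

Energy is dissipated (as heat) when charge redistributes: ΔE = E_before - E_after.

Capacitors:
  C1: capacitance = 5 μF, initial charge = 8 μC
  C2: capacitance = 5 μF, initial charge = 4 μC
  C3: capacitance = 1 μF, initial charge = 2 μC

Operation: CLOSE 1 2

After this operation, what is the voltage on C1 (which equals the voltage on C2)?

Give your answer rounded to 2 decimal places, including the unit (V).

Initial: C1(5μF, Q=8μC, V=1.60V), C2(5μF, Q=4μC, V=0.80V), C3(1μF, Q=2μC, V=2.00V)
Op 1: CLOSE 1-2: Q_total=12.00, C_total=10.00, V=1.20; Q1=6.00, Q2=6.00; dissipated=0.800

Answer: 1.20 V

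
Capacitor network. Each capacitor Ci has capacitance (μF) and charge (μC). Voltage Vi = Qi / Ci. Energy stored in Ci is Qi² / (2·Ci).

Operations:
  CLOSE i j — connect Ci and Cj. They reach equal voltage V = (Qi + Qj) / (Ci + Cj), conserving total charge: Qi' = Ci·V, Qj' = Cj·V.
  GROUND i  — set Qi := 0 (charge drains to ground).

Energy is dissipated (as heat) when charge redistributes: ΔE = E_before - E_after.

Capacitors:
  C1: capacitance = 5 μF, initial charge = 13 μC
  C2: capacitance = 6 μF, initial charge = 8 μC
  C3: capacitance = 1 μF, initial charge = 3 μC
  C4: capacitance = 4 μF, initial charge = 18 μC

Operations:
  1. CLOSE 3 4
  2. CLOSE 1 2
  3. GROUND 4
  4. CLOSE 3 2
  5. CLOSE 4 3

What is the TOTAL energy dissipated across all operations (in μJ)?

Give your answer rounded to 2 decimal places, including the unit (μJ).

Answer: 42.62 μJ

Derivation:
Initial: C1(5μF, Q=13μC, V=2.60V), C2(6μF, Q=8μC, V=1.33V), C3(1μF, Q=3μC, V=3.00V), C4(4μF, Q=18μC, V=4.50V)
Op 1: CLOSE 3-4: Q_total=21.00, C_total=5.00, V=4.20; Q3=4.20, Q4=16.80; dissipated=0.900
Op 2: CLOSE 1-2: Q_total=21.00, C_total=11.00, V=1.91; Q1=9.55, Q2=11.45; dissipated=2.188
Op 3: GROUND 4: Q4=0; energy lost=35.280
Op 4: CLOSE 3-2: Q_total=15.65, C_total=7.00, V=2.24; Q3=2.24, Q2=13.42; dissipated=2.249
Op 5: CLOSE 4-3: Q_total=2.24, C_total=5.00, V=0.45; Q4=1.79, Q3=0.45; dissipated=2.001
Total dissipated: 42.618 μJ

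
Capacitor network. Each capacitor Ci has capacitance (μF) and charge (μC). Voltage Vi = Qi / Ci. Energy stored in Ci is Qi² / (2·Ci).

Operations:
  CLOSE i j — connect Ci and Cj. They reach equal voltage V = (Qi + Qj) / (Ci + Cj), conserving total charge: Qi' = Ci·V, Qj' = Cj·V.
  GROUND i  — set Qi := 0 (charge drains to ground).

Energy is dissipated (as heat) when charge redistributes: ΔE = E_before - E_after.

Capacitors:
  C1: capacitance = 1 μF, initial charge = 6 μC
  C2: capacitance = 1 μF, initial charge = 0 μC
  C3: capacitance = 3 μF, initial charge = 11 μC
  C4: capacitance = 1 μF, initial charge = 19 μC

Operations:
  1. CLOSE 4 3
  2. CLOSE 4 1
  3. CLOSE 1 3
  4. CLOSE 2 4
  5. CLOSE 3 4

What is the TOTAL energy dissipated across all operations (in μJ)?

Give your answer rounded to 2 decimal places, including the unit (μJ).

Initial: C1(1μF, Q=6μC, V=6.00V), C2(1μF, Q=0μC, V=0.00V), C3(3μF, Q=11μC, V=3.67V), C4(1μF, Q=19μC, V=19.00V)
Op 1: CLOSE 4-3: Q_total=30.00, C_total=4.00, V=7.50; Q4=7.50, Q3=22.50; dissipated=88.167
Op 2: CLOSE 4-1: Q_total=13.50, C_total=2.00, V=6.75; Q4=6.75, Q1=6.75; dissipated=0.562
Op 3: CLOSE 1-3: Q_total=29.25, C_total=4.00, V=7.31; Q1=7.31, Q3=21.94; dissipated=0.211
Op 4: CLOSE 2-4: Q_total=6.75, C_total=2.00, V=3.38; Q2=3.38, Q4=3.38; dissipated=11.391
Op 5: CLOSE 3-4: Q_total=25.31, C_total=4.00, V=6.33; Q3=18.98, Q4=6.33; dissipated=5.814
Total dissipated: 106.145 μJ

Answer: 106.14 μJ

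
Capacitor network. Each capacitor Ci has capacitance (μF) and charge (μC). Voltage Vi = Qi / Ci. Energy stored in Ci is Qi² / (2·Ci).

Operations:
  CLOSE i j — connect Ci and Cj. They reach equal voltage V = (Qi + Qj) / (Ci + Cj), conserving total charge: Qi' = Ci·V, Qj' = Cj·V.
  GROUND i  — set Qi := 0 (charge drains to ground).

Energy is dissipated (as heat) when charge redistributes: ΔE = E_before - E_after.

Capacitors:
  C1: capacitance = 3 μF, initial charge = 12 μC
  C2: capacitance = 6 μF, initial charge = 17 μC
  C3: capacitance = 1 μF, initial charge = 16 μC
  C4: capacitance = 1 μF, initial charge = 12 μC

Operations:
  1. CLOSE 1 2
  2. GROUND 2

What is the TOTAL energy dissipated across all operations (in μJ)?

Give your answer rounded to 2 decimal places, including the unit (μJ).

Initial: C1(3μF, Q=12μC, V=4.00V), C2(6μF, Q=17μC, V=2.83V), C3(1μF, Q=16μC, V=16.00V), C4(1μF, Q=12μC, V=12.00V)
Op 1: CLOSE 1-2: Q_total=29.00, C_total=9.00, V=3.22; Q1=9.67, Q2=19.33; dissipated=1.361
Op 2: GROUND 2: Q2=0; energy lost=31.148
Total dissipated: 32.509 μJ

Answer: 32.51 μJ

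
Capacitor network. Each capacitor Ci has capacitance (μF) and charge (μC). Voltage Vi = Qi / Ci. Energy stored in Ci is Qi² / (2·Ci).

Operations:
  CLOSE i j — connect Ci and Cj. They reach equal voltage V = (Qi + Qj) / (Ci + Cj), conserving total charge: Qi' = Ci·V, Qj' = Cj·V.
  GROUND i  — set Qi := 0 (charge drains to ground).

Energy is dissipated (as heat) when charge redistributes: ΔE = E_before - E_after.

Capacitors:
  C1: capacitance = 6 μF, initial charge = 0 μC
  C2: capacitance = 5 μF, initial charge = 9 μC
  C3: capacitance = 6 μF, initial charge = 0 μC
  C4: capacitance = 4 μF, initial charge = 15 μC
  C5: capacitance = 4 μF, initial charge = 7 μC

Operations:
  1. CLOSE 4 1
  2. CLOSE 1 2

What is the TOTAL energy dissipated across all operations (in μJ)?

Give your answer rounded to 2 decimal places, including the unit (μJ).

Initial: C1(6μF, Q=0μC, V=0.00V), C2(5μF, Q=9μC, V=1.80V), C3(6μF, Q=0μC, V=0.00V), C4(4μF, Q=15μC, V=3.75V), C5(4μF, Q=7μC, V=1.75V)
Op 1: CLOSE 4-1: Q_total=15.00, C_total=10.00, V=1.50; Q4=6.00, Q1=9.00; dissipated=16.875
Op 2: CLOSE 1-2: Q_total=18.00, C_total=11.00, V=1.64; Q1=9.82, Q2=8.18; dissipated=0.123
Total dissipated: 16.998 μJ

Answer: 17.00 μJ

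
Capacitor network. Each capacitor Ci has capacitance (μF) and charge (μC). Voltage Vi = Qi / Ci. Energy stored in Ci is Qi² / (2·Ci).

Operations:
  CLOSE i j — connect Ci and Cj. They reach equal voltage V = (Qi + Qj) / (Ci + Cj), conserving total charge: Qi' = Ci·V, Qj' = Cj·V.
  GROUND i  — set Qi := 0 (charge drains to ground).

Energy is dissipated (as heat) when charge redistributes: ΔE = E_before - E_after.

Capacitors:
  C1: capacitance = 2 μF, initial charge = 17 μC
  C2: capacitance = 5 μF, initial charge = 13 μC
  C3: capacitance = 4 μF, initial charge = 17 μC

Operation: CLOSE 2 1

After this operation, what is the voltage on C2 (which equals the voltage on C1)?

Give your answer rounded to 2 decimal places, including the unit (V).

Answer: 4.29 V

Derivation:
Initial: C1(2μF, Q=17μC, V=8.50V), C2(5μF, Q=13μC, V=2.60V), C3(4μF, Q=17μC, V=4.25V)
Op 1: CLOSE 2-1: Q_total=30.00, C_total=7.00, V=4.29; Q2=21.43, Q1=8.57; dissipated=24.864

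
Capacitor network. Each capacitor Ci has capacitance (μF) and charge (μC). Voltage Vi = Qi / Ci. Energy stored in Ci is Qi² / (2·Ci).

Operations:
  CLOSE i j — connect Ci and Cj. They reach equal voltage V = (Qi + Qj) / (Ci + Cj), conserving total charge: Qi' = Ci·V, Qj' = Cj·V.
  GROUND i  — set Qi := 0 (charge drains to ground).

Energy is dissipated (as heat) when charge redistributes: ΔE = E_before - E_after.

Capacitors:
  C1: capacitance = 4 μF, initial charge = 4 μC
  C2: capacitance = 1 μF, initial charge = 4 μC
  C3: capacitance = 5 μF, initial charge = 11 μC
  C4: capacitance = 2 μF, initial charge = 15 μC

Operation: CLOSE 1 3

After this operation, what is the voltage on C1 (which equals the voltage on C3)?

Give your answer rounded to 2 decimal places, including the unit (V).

Initial: C1(4μF, Q=4μC, V=1.00V), C2(1μF, Q=4μC, V=4.00V), C3(5μF, Q=11μC, V=2.20V), C4(2μF, Q=15μC, V=7.50V)
Op 1: CLOSE 1-3: Q_total=15.00, C_total=9.00, V=1.67; Q1=6.67, Q3=8.33; dissipated=1.600

Answer: 1.67 V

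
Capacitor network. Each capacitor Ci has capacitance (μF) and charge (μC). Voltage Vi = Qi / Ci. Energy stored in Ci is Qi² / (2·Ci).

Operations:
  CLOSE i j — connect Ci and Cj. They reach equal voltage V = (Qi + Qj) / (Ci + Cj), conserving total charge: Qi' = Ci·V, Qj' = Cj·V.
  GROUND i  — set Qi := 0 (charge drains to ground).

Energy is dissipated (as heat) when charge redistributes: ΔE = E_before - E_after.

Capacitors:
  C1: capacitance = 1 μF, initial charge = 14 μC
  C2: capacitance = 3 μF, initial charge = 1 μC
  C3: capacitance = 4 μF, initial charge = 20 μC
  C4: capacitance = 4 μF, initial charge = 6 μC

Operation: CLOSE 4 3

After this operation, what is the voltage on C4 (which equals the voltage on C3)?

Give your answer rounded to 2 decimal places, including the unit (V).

Answer: 3.25 V

Derivation:
Initial: C1(1μF, Q=14μC, V=14.00V), C2(3μF, Q=1μC, V=0.33V), C3(4μF, Q=20μC, V=5.00V), C4(4μF, Q=6μC, V=1.50V)
Op 1: CLOSE 4-3: Q_total=26.00, C_total=8.00, V=3.25; Q4=13.00, Q3=13.00; dissipated=12.250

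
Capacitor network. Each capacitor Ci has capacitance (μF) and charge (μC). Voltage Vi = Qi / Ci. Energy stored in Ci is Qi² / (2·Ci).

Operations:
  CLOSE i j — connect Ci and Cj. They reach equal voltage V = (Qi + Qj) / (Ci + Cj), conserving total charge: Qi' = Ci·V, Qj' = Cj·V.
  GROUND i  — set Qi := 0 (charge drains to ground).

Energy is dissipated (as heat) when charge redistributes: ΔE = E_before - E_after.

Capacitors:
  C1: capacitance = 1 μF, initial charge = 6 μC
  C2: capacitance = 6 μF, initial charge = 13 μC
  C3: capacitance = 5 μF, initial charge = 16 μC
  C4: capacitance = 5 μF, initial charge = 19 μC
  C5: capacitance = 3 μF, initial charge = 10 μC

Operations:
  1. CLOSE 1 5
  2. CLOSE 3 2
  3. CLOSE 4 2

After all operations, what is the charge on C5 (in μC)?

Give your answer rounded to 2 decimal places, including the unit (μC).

Initial: C1(1μF, Q=6μC, V=6.00V), C2(6μF, Q=13μC, V=2.17V), C3(5μF, Q=16μC, V=3.20V), C4(5μF, Q=19μC, V=3.80V), C5(3μF, Q=10μC, V=3.33V)
Op 1: CLOSE 1-5: Q_total=16.00, C_total=4.00, V=4.00; Q1=4.00, Q5=12.00; dissipated=2.667
Op 2: CLOSE 3-2: Q_total=29.00, C_total=11.00, V=2.64; Q3=13.18, Q2=15.82; dissipated=1.456
Op 3: CLOSE 4-2: Q_total=34.82, C_total=11.00, V=3.17; Q4=15.83, Q2=18.99; dissipated=1.846
Final charges: Q1=4.00, Q2=18.99, Q3=13.18, Q4=15.83, Q5=12.00

Answer: 12.00 μC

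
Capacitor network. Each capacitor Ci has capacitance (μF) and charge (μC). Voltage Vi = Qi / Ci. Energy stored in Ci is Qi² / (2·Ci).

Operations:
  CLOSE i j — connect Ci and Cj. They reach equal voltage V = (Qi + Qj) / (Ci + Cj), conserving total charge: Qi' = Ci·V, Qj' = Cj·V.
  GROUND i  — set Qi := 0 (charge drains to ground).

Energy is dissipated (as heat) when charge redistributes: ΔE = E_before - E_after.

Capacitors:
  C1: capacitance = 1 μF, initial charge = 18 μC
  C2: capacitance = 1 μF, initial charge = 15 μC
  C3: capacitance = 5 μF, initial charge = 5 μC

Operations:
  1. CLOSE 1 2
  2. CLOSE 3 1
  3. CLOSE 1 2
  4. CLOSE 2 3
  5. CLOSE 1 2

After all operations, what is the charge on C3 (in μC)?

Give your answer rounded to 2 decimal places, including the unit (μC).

Initial: C1(1μF, Q=18μC, V=18.00V), C2(1μF, Q=15μC, V=15.00V), C3(5μF, Q=5μC, V=1.00V)
Op 1: CLOSE 1-2: Q_total=33.00, C_total=2.00, V=16.50; Q1=16.50, Q2=16.50; dissipated=2.250
Op 2: CLOSE 3-1: Q_total=21.50, C_total=6.00, V=3.58; Q3=17.92, Q1=3.58; dissipated=100.104
Op 3: CLOSE 1-2: Q_total=20.08, C_total=2.00, V=10.04; Q1=10.04, Q2=10.04; dissipated=41.710
Op 4: CLOSE 2-3: Q_total=27.96, C_total=6.00, V=4.66; Q2=4.66, Q3=23.30; dissipated=17.379
Op 5: CLOSE 1-2: Q_total=14.70, C_total=2.00, V=7.35; Q1=7.35, Q2=7.35; dissipated=7.241
Final charges: Q1=7.35, Q2=7.35, Q3=23.30

Answer: 23.30 μC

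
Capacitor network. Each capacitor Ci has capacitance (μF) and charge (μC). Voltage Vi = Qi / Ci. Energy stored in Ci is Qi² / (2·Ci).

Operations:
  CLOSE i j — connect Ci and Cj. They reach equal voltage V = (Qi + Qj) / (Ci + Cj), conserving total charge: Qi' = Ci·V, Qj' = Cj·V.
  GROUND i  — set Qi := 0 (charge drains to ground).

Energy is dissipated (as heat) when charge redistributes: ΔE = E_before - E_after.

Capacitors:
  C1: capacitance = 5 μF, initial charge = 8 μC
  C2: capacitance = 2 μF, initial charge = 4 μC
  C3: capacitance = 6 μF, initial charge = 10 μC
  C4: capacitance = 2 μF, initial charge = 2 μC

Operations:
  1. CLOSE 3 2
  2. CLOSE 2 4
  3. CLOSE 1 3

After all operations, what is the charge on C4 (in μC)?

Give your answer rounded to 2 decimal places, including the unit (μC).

Answer: 2.75 μC

Derivation:
Initial: C1(5μF, Q=8μC, V=1.60V), C2(2μF, Q=4μC, V=2.00V), C3(6μF, Q=10μC, V=1.67V), C4(2μF, Q=2μC, V=1.00V)
Op 1: CLOSE 3-2: Q_total=14.00, C_total=8.00, V=1.75; Q3=10.50, Q2=3.50; dissipated=0.083
Op 2: CLOSE 2-4: Q_total=5.50, C_total=4.00, V=1.38; Q2=2.75, Q4=2.75; dissipated=0.281
Op 3: CLOSE 1-3: Q_total=18.50, C_total=11.00, V=1.68; Q1=8.41, Q3=10.09; dissipated=0.031
Final charges: Q1=8.41, Q2=2.75, Q3=10.09, Q4=2.75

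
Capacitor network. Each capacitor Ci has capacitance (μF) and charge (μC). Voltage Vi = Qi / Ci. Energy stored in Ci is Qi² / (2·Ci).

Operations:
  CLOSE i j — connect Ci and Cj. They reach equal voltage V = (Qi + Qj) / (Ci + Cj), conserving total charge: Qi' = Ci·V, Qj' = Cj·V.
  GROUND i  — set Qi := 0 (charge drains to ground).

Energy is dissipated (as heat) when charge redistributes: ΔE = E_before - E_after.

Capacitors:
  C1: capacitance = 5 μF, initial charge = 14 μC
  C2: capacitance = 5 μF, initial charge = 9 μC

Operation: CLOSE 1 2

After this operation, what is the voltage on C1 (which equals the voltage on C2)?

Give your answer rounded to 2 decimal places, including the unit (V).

Initial: C1(5μF, Q=14μC, V=2.80V), C2(5μF, Q=9μC, V=1.80V)
Op 1: CLOSE 1-2: Q_total=23.00, C_total=10.00, V=2.30; Q1=11.50, Q2=11.50; dissipated=1.250

Answer: 2.30 V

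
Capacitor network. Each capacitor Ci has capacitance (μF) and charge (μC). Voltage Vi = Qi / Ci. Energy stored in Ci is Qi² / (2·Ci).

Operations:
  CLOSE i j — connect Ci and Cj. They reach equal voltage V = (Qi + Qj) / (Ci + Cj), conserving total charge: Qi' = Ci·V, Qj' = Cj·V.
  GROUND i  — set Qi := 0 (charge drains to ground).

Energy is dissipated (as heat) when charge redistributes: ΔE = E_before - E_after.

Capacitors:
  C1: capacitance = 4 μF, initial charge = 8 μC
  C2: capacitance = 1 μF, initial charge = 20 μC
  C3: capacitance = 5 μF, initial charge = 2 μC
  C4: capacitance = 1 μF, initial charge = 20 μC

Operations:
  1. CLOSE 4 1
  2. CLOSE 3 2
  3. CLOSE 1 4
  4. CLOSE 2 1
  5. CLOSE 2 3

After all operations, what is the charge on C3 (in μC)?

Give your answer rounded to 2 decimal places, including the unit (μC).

Initial: C1(4μF, Q=8μC, V=2.00V), C2(1μF, Q=20μC, V=20.00V), C3(5μF, Q=2μC, V=0.40V), C4(1μF, Q=20μC, V=20.00V)
Op 1: CLOSE 4-1: Q_total=28.00, C_total=5.00, V=5.60; Q4=5.60, Q1=22.40; dissipated=129.600
Op 2: CLOSE 3-2: Q_total=22.00, C_total=6.00, V=3.67; Q3=18.33, Q2=3.67; dissipated=160.067
Op 3: CLOSE 1-4: Q_total=28.00, C_total=5.00, V=5.60; Q1=22.40, Q4=5.60; dissipated=0.000
Op 4: CLOSE 2-1: Q_total=26.07, C_total=5.00, V=5.21; Q2=5.21, Q1=20.85; dissipated=1.495
Op 5: CLOSE 2-3: Q_total=23.55, C_total=6.00, V=3.92; Q2=3.92, Q3=19.62; dissipated=0.997
Final charges: Q1=20.85, Q2=3.92, Q3=19.62, Q4=5.60

Answer: 19.62 μC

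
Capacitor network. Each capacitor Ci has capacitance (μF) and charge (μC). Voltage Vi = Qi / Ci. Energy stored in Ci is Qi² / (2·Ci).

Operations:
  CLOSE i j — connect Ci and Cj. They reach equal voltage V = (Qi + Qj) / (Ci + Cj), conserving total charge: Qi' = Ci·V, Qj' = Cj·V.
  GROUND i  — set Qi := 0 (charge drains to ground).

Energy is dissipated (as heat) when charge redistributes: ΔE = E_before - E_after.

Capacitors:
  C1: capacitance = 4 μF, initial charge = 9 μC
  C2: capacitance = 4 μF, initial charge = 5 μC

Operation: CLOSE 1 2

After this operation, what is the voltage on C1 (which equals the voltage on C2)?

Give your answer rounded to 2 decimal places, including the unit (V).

Answer: 1.75 V

Derivation:
Initial: C1(4μF, Q=9μC, V=2.25V), C2(4μF, Q=5μC, V=1.25V)
Op 1: CLOSE 1-2: Q_total=14.00, C_total=8.00, V=1.75; Q1=7.00, Q2=7.00; dissipated=1.000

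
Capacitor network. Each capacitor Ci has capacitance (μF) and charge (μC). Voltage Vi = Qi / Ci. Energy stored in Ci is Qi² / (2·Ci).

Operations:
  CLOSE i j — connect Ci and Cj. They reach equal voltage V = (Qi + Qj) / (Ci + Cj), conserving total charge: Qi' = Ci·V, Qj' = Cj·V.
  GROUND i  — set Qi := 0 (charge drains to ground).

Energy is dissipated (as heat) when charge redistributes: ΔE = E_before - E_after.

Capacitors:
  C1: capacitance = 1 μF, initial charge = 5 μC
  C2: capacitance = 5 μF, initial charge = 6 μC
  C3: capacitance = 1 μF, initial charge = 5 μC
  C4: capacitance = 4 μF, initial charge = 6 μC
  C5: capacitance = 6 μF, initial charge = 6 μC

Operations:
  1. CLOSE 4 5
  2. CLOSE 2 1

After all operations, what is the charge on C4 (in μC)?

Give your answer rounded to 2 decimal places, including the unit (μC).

Initial: C1(1μF, Q=5μC, V=5.00V), C2(5μF, Q=6μC, V=1.20V), C3(1μF, Q=5μC, V=5.00V), C4(4μF, Q=6μC, V=1.50V), C5(6μF, Q=6μC, V=1.00V)
Op 1: CLOSE 4-5: Q_total=12.00, C_total=10.00, V=1.20; Q4=4.80, Q5=7.20; dissipated=0.300
Op 2: CLOSE 2-1: Q_total=11.00, C_total=6.00, V=1.83; Q2=9.17, Q1=1.83; dissipated=6.017
Final charges: Q1=1.83, Q2=9.17, Q3=5.00, Q4=4.80, Q5=7.20

Answer: 4.80 μC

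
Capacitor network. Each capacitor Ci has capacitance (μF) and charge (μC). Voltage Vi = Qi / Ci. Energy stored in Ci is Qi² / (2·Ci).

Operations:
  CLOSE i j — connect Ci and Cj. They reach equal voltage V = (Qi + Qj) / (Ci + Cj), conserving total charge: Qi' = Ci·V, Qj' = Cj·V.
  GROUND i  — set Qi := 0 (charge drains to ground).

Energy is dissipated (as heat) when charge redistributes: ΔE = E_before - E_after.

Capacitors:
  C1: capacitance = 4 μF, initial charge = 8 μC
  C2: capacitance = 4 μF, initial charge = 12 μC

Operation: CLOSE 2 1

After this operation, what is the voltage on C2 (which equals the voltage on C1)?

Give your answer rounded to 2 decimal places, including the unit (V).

Initial: C1(4μF, Q=8μC, V=2.00V), C2(4μF, Q=12μC, V=3.00V)
Op 1: CLOSE 2-1: Q_total=20.00, C_total=8.00, V=2.50; Q2=10.00, Q1=10.00; dissipated=1.000

Answer: 2.50 V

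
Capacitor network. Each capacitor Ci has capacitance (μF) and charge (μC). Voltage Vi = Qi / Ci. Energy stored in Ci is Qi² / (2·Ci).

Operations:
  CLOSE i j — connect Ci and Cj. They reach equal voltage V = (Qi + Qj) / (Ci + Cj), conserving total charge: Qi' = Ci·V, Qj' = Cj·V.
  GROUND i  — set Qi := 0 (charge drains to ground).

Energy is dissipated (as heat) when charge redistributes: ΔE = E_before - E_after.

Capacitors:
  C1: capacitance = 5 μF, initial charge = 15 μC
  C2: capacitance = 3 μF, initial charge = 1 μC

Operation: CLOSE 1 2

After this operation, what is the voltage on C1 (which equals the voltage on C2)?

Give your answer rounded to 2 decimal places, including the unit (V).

Initial: C1(5μF, Q=15μC, V=3.00V), C2(3μF, Q=1μC, V=0.33V)
Op 1: CLOSE 1-2: Q_total=16.00, C_total=8.00, V=2.00; Q1=10.00, Q2=6.00; dissipated=6.667

Answer: 2.00 V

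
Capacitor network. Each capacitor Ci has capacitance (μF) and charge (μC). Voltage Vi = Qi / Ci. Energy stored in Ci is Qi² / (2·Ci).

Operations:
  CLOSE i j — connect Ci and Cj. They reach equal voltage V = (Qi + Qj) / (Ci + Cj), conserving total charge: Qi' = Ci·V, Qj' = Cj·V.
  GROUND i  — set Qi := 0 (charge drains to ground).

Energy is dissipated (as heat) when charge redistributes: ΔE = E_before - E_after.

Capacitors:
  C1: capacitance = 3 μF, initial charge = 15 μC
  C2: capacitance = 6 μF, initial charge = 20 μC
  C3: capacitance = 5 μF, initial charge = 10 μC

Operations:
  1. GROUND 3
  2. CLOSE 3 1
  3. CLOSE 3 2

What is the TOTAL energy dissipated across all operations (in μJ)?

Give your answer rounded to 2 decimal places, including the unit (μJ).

Answer: 36.34 μJ

Derivation:
Initial: C1(3μF, Q=15μC, V=5.00V), C2(6μF, Q=20μC, V=3.33V), C3(5μF, Q=10μC, V=2.00V)
Op 1: GROUND 3: Q3=0; energy lost=10.000
Op 2: CLOSE 3-1: Q_total=15.00, C_total=8.00, V=1.88; Q3=9.38, Q1=5.62; dissipated=23.438
Op 3: CLOSE 3-2: Q_total=29.38, C_total=11.00, V=2.67; Q3=13.35, Q2=16.02; dissipated=2.900
Total dissipated: 36.338 μJ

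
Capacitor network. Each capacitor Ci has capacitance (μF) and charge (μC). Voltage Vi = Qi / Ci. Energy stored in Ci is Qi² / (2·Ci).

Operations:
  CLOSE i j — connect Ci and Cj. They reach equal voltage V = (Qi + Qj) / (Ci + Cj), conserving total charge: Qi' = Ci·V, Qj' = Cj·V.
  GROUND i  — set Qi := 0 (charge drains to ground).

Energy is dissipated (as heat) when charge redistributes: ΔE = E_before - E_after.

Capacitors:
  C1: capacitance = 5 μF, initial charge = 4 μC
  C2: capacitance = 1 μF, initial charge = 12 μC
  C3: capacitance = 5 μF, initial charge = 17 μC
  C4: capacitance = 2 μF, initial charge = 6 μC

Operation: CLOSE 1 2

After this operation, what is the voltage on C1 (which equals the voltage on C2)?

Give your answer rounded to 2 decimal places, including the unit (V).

Initial: C1(5μF, Q=4μC, V=0.80V), C2(1μF, Q=12μC, V=12.00V), C3(5μF, Q=17μC, V=3.40V), C4(2μF, Q=6μC, V=3.00V)
Op 1: CLOSE 1-2: Q_total=16.00, C_total=6.00, V=2.67; Q1=13.33, Q2=2.67; dissipated=52.267

Answer: 2.67 V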